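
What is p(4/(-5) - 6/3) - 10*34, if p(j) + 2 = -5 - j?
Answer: -1721/5 ≈ -344.20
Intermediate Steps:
p(j) = -7 - j (p(j) = -2 + (-5 - j) = -7 - j)
p(4/(-5) - 6/3) - 10*34 = (-7 - (4/(-5) - 6/3)) - 10*34 = (-7 - (4*(-⅕) - 6*⅓)) - 340 = (-7 - (-⅘ - 2)) - 340 = (-7 - 1*(-14/5)) - 340 = (-7 + 14/5) - 340 = -21/5 - 340 = -1721/5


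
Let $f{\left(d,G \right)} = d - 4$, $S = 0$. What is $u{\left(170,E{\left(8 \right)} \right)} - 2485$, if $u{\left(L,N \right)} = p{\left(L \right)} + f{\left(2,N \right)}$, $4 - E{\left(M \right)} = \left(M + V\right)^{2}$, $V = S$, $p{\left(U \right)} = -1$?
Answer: $-2488$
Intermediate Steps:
$V = 0$
$E{\left(M \right)} = 4 - M^{2}$ ($E{\left(M \right)} = 4 - \left(M + 0\right)^{2} = 4 - M^{2}$)
$f{\left(d,G \right)} = -4 + d$
$u{\left(L,N \right)} = -3$ ($u{\left(L,N \right)} = -1 + \left(-4 + 2\right) = -1 - 2 = -3$)
$u{\left(170,E{\left(8 \right)} \right)} - 2485 = -3 - 2485 = -2488$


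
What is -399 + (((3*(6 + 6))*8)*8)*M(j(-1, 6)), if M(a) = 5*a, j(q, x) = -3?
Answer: -34959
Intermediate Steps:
-399 + (((3*(6 + 6))*8)*8)*M(j(-1, 6)) = -399 + (((3*(6 + 6))*8)*8)*(5*(-3)) = -399 + (((3*12)*8)*8)*(-15) = -399 + ((36*8)*8)*(-15) = -399 + (288*8)*(-15) = -399 + 2304*(-15) = -399 - 34560 = -34959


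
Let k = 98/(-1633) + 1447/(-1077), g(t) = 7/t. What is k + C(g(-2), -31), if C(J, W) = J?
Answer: -17248181/3517482 ≈ -4.9036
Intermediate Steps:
k = -2468497/1758741 (k = 98*(-1/1633) + 1447*(-1/1077) = -98/1633 - 1447/1077 = -2468497/1758741 ≈ -1.4036)
k + C(g(-2), -31) = -2468497/1758741 + 7/(-2) = -2468497/1758741 + 7*(-½) = -2468497/1758741 - 7/2 = -17248181/3517482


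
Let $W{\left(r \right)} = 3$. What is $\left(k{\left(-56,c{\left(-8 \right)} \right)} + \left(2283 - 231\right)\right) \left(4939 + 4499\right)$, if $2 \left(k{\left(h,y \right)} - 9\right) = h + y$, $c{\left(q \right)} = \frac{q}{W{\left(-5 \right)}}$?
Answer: $19174870$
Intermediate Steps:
$c{\left(q \right)} = \frac{q}{3}$
$k{\left(h,y \right)} = 9 + \frac{h}{2} + \frac{y}{2}$ ($k{\left(h,y \right)} = 9 + \frac{h + y}{2} = 9 + \left(\frac{h}{2} + \frac{y}{2}\right) = 9 + \frac{h}{2} + \frac{y}{2}$)
$\left(k{\left(-56,c{\left(-8 \right)} \right)} + \left(2283 - 231\right)\right) \left(4939 + 4499\right) = \left(\left(9 + \frac{1}{2} \left(-56\right) + \frac{\frac{1}{3} \left(-8\right)}{2}\right) + \left(2283 - 231\right)\right) \left(4939 + 4499\right) = \left(\left(9 - 28 + \frac{1}{2} \left(- \frac{8}{3}\right)\right) + \left(2283 - 231\right)\right) 9438 = \left(\left(9 - 28 - \frac{4}{3}\right) + 2052\right) 9438 = \left(- \frac{61}{3} + 2052\right) 9438 = \frac{6095}{3} \cdot 9438 = 19174870$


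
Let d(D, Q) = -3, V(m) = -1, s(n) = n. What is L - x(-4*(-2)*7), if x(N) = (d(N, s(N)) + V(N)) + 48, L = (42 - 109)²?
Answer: 4445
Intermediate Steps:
L = 4489 (L = (-67)² = 4489)
x(N) = 44 (x(N) = (-3 - 1) + 48 = -4 + 48 = 44)
L - x(-4*(-2)*7) = 4489 - 1*44 = 4489 - 44 = 4445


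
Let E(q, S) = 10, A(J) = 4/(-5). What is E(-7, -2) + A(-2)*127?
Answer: -458/5 ≈ -91.600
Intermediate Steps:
A(J) = -4/5 (A(J) = 4*(-1/5) = -4/5)
E(-7, -2) + A(-2)*127 = 10 - 4/5*127 = 10 - 508/5 = -458/5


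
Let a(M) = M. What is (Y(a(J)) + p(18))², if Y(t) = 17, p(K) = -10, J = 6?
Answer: 49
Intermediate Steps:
(Y(a(J)) + p(18))² = (17 - 10)² = 7² = 49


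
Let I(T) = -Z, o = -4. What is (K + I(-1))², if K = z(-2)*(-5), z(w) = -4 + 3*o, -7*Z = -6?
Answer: 306916/49 ≈ 6263.6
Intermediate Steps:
Z = 6/7 (Z = -⅐*(-6) = 6/7 ≈ 0.85714)
z(w) = -16 (z(w) = -4 + 3*(-4) = -4 - 12 = -16)
I(T) = -6/7 (I(T) = -1*6/7 = -6/7)
K = 80 (K = -16*(-5) = 80)
(K + I(-1))² = (80 - 6/7)² = (554/7)² = 306916/49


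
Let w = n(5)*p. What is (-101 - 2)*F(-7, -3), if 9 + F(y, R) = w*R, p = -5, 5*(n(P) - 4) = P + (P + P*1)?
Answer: -9888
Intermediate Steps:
n(P) = 4 + 3*P/5 (n(P) = 4 + (P + (P + P*1))/5 = 4 + (P + (P + P))/5 = 4 + (P + 2*P)/5 = 4 + (3*P)/5 = 4 + 3*P/5)
w = -35 (w = (4 + (⅗)*5)*(-5) = (4 + 3)*(-5) = 7*(-5) = -35)
F(y, R) = -9 - 35*R
(-101 - 2)*F(-7, -3) = (-101 - 2)*(-9 - 35*(-3)) = -103*(-9 + 105) = -103*96 = -9888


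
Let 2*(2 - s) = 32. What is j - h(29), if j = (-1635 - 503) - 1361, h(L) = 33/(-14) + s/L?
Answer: -1419441/406 ≈ -3496.2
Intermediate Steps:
s = -14 (s = 2 - ½*32 = 2 - 16 = -14)
h(L) = -33/14 - 14/L (h(L) = 33/(-14) - 14/L = 33*(-1/14) - 14/L = -33/14 - 14/L)
j = -3499 (j = -2138 - 1361 = -3499)
j - h(29) = -3499 - (-33/14 - 14/29) = -3499 - 1*(-1153/406) = -3499 + 1153/406 = -1419441/406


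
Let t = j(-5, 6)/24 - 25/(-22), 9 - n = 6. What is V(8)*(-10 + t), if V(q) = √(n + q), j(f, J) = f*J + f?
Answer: -2725*√11/264 ≈ -34.234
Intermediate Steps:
n = 3 (n = 9 - 1*6 = 9 - 6 = 3)
j(f, J) = f + J*f (j(f, J) = J*f + f = f + J*f)
t = -85/264 (t = -5*(1 + 6)/24 - 25/(-22) = -5*7*(1/24) - 25*(-1/22) = -35*1/24 + 25/22 = -35/24 + 25/22 = -85/264 ≈ -0.32197)
V(q) = √(3 + q)
V(8)*(-10 + t) = √(3 + 8)*(-10 - 85/264) = √11*(-2725/264) = -2725*√11/264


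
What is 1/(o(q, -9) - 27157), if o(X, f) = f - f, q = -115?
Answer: -1/27157 ≈ -3.6823e-5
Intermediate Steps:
o(X, f) = 0
1/(o(q, -9) - 27157) = 1/(0 - 27157) = 1/(-27157) = -1/27157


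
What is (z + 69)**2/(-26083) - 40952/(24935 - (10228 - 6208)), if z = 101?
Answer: -1672594516/545525945 ≈ -3.0660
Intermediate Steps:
(z + 69)**2/(-26083) - 40952/(24935 - (10228 - 6208)) = (101 + 69)**2/(-26083) - 40952/(24935 - (10228 - 6208)) = 170**2*(-1/26083) - 40952/(24935 - 1*4020) = 28900*(-1/26083) - 40952/(24935 - 4020) = -28900/26083 - 40952/20915 = -1672594516/545525945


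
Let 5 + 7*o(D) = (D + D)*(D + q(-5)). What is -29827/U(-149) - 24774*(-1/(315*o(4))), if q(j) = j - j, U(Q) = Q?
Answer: 13310377/60345 ≈ 220.57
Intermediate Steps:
q(j) = 0
o(D) = -5/7 + 2*D²/7 (o(D) = -5/7 + ((D + D)*(D + 0))/7 = -5/7 + ((2*D)*D)/7 = -5/7 + (2*D²)/7 = -5/7 + 2*D²/7)
-29827/U(-149) - 24774*(-1/(315*o(4))) = -29827/(-149) - 24774*(-1/(315*(-5/7 + (2/7)*4²))) = -29827*(-1/149) - 24774*(-1/(315*(-5/7 + (2/7)*16))) = 29827/149 - 24774*(-1/(315*(-5/7 + 32/7))) = 29827/149 - 24774/((27/7)*(-315)) = 29827/149 - 24774/(-1215) = 29827/149 - 24774*(-1/1215) = 29827/149 + 8258/405 = 13310377/60345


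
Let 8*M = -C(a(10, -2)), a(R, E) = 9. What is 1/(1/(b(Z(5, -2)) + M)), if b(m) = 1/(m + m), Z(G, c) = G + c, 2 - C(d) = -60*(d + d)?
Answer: -1621/12 ≈ -135.08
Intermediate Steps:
C(d) = 2 + 120*d (C(d) = 2 - (-60)*(d + d) = 2 - (-60)*2*d = 2 - (-120)*d = 2 + 120*d)
b(m) = 1/(2*m)
M = -541/4 (M = (-(2 + 120*9))/8 = (-(2 + 1080))/8 = (-1*1082)/8 = (⅛)*(-1082) = -541/4 ≈ -135.25)
1/(1/(b(Z(5, -2)) + M)) = 1/(1/(1/(2*(5 - 2)) - 541/4)) = 1/(1/((½)/3 - 541/4)) = 1/(1/((½)*(⅓) - 541/4)) = 1/(1/(⅙ - 541/4)) = 1/(1/(-1621/12)) = 1/(-12/1621) = -1621/12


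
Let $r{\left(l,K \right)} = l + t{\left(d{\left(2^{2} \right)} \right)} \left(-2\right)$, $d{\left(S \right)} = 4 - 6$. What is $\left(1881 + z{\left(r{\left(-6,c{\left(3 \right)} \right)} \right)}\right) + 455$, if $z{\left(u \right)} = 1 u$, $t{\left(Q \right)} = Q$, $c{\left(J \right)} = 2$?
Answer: $2334$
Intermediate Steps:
$d{\left(S \right)} = -2$ ($d{\left(S \right)} = 4 - 6 = -2$)
$r{\left(l,K \right)} = 4 + l$ ($r{\left(l,K \right)} = l - -4 = l + 4 = 4 + l$)
$z{\left(u \right)} = u$
$\left(1881 + z{\left(r{\left(-6,c{\left(3 \right)} \right)} \right)}\right) + 455 = \left(1881 + \left(4 - 6\right)\right) + 455 = \left(1881 - 2\right) + 455 = 1879 + 455 = 2334$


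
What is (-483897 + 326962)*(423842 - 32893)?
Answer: -61353581315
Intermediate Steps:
(-483897 + 326962)*(423842 - 32893) = -156935*390949 = -61353581315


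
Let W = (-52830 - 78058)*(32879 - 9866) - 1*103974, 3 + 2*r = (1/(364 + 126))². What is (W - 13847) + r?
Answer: -1446479264593299/480200 ≈ -3.0122e+9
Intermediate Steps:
r = -720299/480200 (r = -3/2 + (1/(364 + 126))²/2 = -3/2 + (1/490)²/2 = -3/2 + (½)*(1/240100) = -3/2 + 1/480200 = -720299/480200 ≈ -1.5000)
W = -3012229518 (W = -130888*23013 - 103974 = -3012125544 - 103974 = -3012229518)
(W - 13847) + r = (-3012229518 - 13847) - 720299/480200 = -3012243365 - 720299/480200 = -1446479264593299/480200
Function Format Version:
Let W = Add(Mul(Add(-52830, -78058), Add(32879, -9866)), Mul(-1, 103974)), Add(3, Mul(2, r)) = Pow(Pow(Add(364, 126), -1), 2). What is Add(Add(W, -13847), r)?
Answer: Rational(-1446479264593299, 480200) ≈ -3.0122e+9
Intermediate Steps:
r = Rational(-720299, 480200) (r = Add(Rational(-3, 2), Mul(Rational(1, 2), Pow(Pow(Add(364, 126), -1), 2))) = Add(Rational(-3, 2), Mul(Rational(1, 2), Pow(Pow(490, -1), 2))) = Add(Rational(-3, 2), Mul(Rational(1, 2), Pow(Rational(1, 490), 2))) = Add(Rational(-3, 2), Mul(Rational(1, 2), Rational(1, 240100))) = Add(Rational(-3, 2), Rational(1, 480200)) = Rational(-720299, 480200) ≈ -1.5000)
W = -3012229518 (W = Add(Mul(-130888, 23013), -103974) = Add(-3012125544, -103974) = -3012229518)
Add(Add(W, -13847), r) = Add(Add(-3012229518, -13847), Rational(-720299, 480200)) = Add(-3012243365, Rational(-720299, 480200)) = Rational(-1446479264593299, 480200)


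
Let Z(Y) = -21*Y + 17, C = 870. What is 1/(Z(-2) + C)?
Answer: 1/929 ≈ 0.0010764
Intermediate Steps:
Z(Y) = 17 - 21*Y
1/(Z(-2) + C) = 1/((17 - 21*(-2)) + 870) = 1/((17 + 42) + 870) = 1/(59 + 870) = 1/929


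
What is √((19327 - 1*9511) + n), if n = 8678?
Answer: √18494 ≈ 135.99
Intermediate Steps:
√((19327 - 1*9511) + n) = √((19327 - 1*9511) + 8678) = √((19327 - 9511) + 8678) = √(9816 + 8678) = √18494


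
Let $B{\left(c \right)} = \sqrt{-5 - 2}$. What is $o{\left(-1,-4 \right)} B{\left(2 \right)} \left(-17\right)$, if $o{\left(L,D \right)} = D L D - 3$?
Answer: $323 i \sqrt{7} \approx 854.58 i$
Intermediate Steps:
$o{\left(L,D \right)} = -3 + L D^{2}$ ($o{\left(L,D \right)} = L D^{2} - 3 = -3 + L D^{2}$)
$B{\left(c \right)} = i \sqrt{7}$ ($B{\left(c \right)} = \sqrt{-7} = i \sqrt{7}$)
$o{\left(-1,-4 \right)} B{\left(2 \right)} \left(-17\right) = \left(-3 - \left(-4\right)^{2}\right) i \sqrt{7} \left(-17\right) = \left(-3 - 16\right) i \sqrt{7} \left(-17\right) = - 19 i \sqrt{7} \left(-17\right) = 323 i \sqrt{7}$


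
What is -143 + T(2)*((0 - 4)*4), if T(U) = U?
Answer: -175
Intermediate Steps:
-143 + T(2)*((0 - 4)*4) = -143 + 2*((0 - 4)*4) = -143 + 2*(-4*4) = -143 + 2*(-16) = -143 - 32 = -175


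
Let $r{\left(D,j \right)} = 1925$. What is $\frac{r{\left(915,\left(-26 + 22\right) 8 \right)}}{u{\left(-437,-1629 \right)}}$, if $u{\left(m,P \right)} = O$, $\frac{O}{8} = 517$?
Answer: $\frac{175}{376} \approx 0.46543$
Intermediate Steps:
$O = 4136$ ($O = 8 \cdot 517 = 4136$)
$u{\left(m,P \right)} = 4136$
$\frac{r{\left(915,\left(-26 + 22\right) 8 \right)}}{u{\left(-437,-1629 \right)}} = \frac{1925}{4136} = 1925 \cdot \frac{1}{4136} = \frac{175}{376}$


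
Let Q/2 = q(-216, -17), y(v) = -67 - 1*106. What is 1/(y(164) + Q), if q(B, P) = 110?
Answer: 1/47 ≈ 0.021277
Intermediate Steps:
y(v) = -173 (y(v) = -67 - 106 = -173)
Q = 220 (Q = 2*110 = 220)
1/(y(164) + Q) = 1/(-173 + 220) = 1/47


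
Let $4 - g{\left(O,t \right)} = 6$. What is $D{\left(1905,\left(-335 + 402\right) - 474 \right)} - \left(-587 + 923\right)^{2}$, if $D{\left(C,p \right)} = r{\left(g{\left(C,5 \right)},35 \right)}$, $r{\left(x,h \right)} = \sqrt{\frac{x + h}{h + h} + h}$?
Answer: $-112896 + \frac{\sqrt{173810}}{70} \approx -1.1289 \cdot 10^{5}$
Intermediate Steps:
$g{\left(O,t \right)} = -2$ ($g{\left(O,t \right)} = 4 - 6 = -2$)
$r{\left(x,h \right)} = \sqrt{h + \frac{h + x}{2 h}}$ ($r{\left(x,h \right)} = \sqrt{\frac{h + x}{2 h} + h} = \sqrt{h + \frac{h + x}{2 h}}$)
$D{\left(C,p \right)} = \frac{\sqrt{173810}}{70}$ ($D{\left(C,p \right)} = \frac{\sqrt{2 + 4 \cdot 35 + 2 \left(-2\right) \frac{1}{35}}}{2} = \frac{\sqrt{2 + 140 + 2 \left(-2\right) \frac{1}{35}}}{2} = \frac{\sqrt{2 + 140 - \frac{4}{35}}}{2} = \frac{\sqrt{\frac{4966}{35}}}{2} = \frac{\frac{1}{35} \sqrt{173810}}{2} = \frac{\sqrt{173810}}{70}$)
$D{\left(1905,\left(-335 + 402\right) - 474 \right)} - \left(-587 + 923\right)^{2} = \frac{\sqrt{173810}}{70} - \left(-587 + 923\right)^{2} = \frac{\sqrt{173810}}{70} - 336^{2} = \frac{\sqrt{173810}}{70} - 112896 = -112896 + \frac{\sqrt{173810}}{70}$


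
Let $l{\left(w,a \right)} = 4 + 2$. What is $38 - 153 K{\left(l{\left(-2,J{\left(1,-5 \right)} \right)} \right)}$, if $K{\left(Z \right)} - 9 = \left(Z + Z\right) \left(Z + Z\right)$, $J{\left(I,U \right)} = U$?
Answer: $-23371$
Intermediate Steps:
$l{\left(w,a \right)} = 6$
$K{\left(Z \right)} = 9 + 4 Z^{2}$ ($K{\left(Z \right)} = 9 + \left(Z + Z\right) \left(Z + Z\right) = 9 + 2 Z 2 Z = 9 + 4 Z^{2}$)
$38 - 153 K{\left(l{\left(-2,J{\left(1,-5 \right)} \right)} \right)} = 38 - 153 \left(9 + 4 \cdot 6^{2}\right) = 38 - 153 \left(9 + 4 \cdot 36\right) = 38 - 153 \left(9 + 144\right) = 38 - 23409 = -23371$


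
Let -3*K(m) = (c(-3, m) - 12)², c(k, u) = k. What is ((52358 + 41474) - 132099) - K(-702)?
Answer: -38192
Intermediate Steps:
K(m) = -75 (K(m) = -(-3 - 12)²/3 = -⅓*(-15)² = -⅓*225 = -75)
((52358 + 41474) - 132099) - K(-702) = ((52358 + 41474) - 132099) - 1*(-75) = (93832 - 132099) + 75 = -38267 + 75 = -38192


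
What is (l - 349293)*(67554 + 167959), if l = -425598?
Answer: -182496904083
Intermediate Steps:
(l - 349293)*(67554 + 167959) = (-425598 - 349293)*(67554 + 167959) = -774891*235513 = -182496904083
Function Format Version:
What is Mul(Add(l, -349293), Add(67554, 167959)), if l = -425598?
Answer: -182496904083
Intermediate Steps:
Mul(Add(l, -349293), Add(67554, 167959)) = Mul(Add(-425598, -349293), Add(67554, 167959)) = Mul(-774891, 235513) = -182496904083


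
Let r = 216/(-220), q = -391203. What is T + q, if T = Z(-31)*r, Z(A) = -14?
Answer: -21515409/55 ≈ -3.9119e+5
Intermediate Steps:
r = -54/55 (r = 216*(-1/220) = -54/55 ≈ -0.98182)
T = 756/55 (T = -14*(-54/55) = 756/55 ≈ 13.745)
T + q = 756/55 - 391203 = -21515409/55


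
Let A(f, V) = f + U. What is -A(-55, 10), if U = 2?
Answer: 53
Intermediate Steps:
A(f, V) = 2 + f (A(f, V) = f + 2 = 2 + f)
-A(-55, 10) = -(2 - 55) = -1*(-53) = 53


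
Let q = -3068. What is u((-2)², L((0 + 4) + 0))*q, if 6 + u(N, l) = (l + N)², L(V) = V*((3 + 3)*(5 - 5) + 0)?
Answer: -30680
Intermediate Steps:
L(V) = 0 (L(V) = V*(6*0 + 0) = V*(0 + 0) = V*0 = 0)
u(N, l) = -6 + (N + l)² (u(N, l) = -6 + (l + N)² = -6 + (N + l)²)
u((-2)², L((0 + 4) + 0))*q = (-6 + ((-2)² + 0)²)*(-3068) = (-6 + (4 + 0)²)*(-3068) = (-6 + 4²)*(-3068) = (-6 + 16)*(-3068) = 10*(-3068) = -30680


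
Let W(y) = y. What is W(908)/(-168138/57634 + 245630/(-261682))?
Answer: -855891037019/3634707971 ≈ -235.48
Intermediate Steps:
W(908)/(-168138/57634 + 245630/(-261682)) = 908/(-168138/57634 + 245630/(-261682)) = 908/(-168138*1/57634 + 245630*(-1/261682)) = 908/(-84069/28817 - 122815/130841) = 908/(-14538831884/3770445097) = 908*(-3770445097/14538831884) = -855891037019/3634707971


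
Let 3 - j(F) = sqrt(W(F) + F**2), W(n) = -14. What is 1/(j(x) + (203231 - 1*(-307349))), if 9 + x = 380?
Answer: 510583/260694862262 + sqrt(137627)/260694862262 ≈ 1.9600e-6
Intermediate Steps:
x = 371 (x = -9 + 380 = 371)
j(F) = 3 - sqrt(-14 + F**2)
1/(j(x) + (203231 - 1*(-307349))) = 1/((3 - sqrt(-14 + 371**2)) + (203231 - 1*(-307349))) = 1/((3 - sqrt(-14 + 137641)) + (203231 + 307349)) = 1/((3 - sqrt(137627)) + 510580) = 1/(510583 - sqrt(137627))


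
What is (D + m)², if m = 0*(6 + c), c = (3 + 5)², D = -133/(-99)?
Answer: 17689/9801 ≈ 1.8048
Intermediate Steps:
D = 133/99 (D = -133*(-1/99) = 133/99 ≈ 1.3434)
c = 64 (c = 8² = 64)
m = 0 (m = 0*(6 + 64) = 0*70 = 0)
(D + m)² = (133/99 + 0)² = (133/99)² = 17689/9801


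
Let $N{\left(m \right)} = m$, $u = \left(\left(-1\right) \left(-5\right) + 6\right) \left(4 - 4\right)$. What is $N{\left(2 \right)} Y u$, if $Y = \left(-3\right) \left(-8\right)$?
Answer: $0$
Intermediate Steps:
$u = 0$ ($u = \left(5 + 6\right) 0 = 11 \cdot 0 = 0$)
$Y = 24$
$N{\left(2 \right)} Y u = 2 \cdot 24 \cdot 0 = 48 \cdot 0 = 0$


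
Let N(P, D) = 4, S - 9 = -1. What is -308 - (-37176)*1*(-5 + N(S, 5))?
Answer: -37484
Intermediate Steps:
S = 8 (S = 9 - 1 = 8)
-308 - (-37176)*1*(-5 + N(S, 5)) = -308 - (-37176)*1*(-5 + 4) = -308 - (-37176)*1*(-1) = -308 - (-37176)*(-1) = -308 - 1549*24 = -308 - 37176 = -37484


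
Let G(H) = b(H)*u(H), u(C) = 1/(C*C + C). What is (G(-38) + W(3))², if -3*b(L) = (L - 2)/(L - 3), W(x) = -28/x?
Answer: 651352300096/7476887961 ≈ 87.115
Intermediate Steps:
b(L) = -(-2 + L)/(3*(-3 + L)) (b(L) = -(L - 2)/(3*(L - 3)) = -(-2 + L)/(3*(-3 + L)))
u(C) = 1/(C + C²) (u(C) = 1/(C² + C) = 1/(C + C²))
G(H) = (2 - H)/(3*H*(1 + H)*(-3 + H)) (G(H) = ((2 - H)/(3*(-3 + H)))*(1/(H*(1 + H))) = (2 - H)/(3*H*(1 + H)*(-3 + H)))
(G(-38) + W(3))² = ((⅓)*(2 - 1*(-38))/(-38*(1 - 38)*(-3 - 38)) - 28/3)² = ((⅓)*(-1/38)*(2 + 38)/(-37*(-41)) - 28*⅓)² = ((⅓)*(-1/38)*(-1/37)*(-1/41)*40 - 28/3)² = (-20/86469 - 28/3)² = (-807064/86469)² = 651352300096/7476887961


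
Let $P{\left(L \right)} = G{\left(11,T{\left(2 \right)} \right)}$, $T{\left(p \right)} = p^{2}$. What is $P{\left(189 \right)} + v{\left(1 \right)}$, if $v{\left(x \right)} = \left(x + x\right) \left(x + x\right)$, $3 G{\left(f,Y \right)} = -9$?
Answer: $1$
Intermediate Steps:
$G{\left(f,Y \right)} = -3$ ($G{\left(f,Y \right)} = \frac{1}{3} \left(-9\right) = -3$)
$P{\left(L \right)} = -3$
$v{\left(x \right)} = 4 x^{2}$ ($v{\left(x \right)} = 2 x 2 x = 4 x^{2}$)
$P{\left(189 \right)} + v{\left(1 \right)} = -3 + 4 \cdot 1^{2} = -3 + 4 \cdot 1 = -3 + 4 = 1$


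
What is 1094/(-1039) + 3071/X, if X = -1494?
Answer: -58135/18702 ≈ -3.1085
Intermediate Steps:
1094/(-1039) + 3071/X = 1094/(-1039) + 3071/(-1494) = 1094*(-1/1039) + 3071*(-1/1494) = -1094/1039 - 37/18 = -58135/18702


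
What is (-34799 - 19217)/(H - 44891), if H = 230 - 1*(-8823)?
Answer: 27008/17919 ≈ 1.5072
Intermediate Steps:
H = 9053 (H = 230 + 8823 = 9053)
(-34799 - 19217)/(H - 44891) = (-34799 - 19217)/(9053 - 44891) = -54016/(-35838) = -54016*(-1/35838) = 27008/17919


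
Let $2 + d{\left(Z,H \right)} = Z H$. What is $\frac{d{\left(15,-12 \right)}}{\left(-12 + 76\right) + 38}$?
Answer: $- \frac{91}{51} \approx -1.7843$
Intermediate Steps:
$d{\left(Z,H \right)} = -2 + H Z$ ($d{\left(Z,H \right)} = -2 + Z H = -2 + H Z$)
$\frac{d{\left(15,-12 \right)}}{\left(-12 + 76\right) + 38} = \frac{-2 - 180}{\left(-12 + 76\right) + 38} = \frac{-2 - 180}{64 + 38} = \frac{1}{102} \left(-182\right) = - \frac{91}{51}$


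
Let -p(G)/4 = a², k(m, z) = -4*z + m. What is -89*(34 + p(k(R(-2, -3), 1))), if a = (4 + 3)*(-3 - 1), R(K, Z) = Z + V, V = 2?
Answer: 276078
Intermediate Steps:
R(K, Z) = 2 + Z (R(K, Z) = Z + 2 = 2 + Z)
k(m, z) = m - 4*z
a = -28 (a = 7*(-4) = -28)
p(G) = -3136 (p(G) = -4*(-28)² = -4*784 = -3136)
-89*(34 + p(k(R(-2, -3), 1))) = -89*(34 - 3136) = -89*(-3102) = 276078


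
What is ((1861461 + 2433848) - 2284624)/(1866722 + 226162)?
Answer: 2010685/2092884 ≈ 0.96072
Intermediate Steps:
((1861461 + 2433848) - 2284624)/(1866722 + 226162) = (4295309 - 2284624)/2092884 = 2010685*(1/2092884) = 2010685/2092884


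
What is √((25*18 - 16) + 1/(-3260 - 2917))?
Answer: √16559406609/6177 ≈ 20.833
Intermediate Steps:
√((25*18 - 16) + 1/(-3260 - 2917)) = √((450 - 16) + 1/(-6177)) = √(434 - 1/6177) = √(2680817/6177) = √16559406609/6177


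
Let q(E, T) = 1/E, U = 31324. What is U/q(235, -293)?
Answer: 7361140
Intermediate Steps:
U/q(235, -293) = 31324/(1/235) = 31324*235 = 7361140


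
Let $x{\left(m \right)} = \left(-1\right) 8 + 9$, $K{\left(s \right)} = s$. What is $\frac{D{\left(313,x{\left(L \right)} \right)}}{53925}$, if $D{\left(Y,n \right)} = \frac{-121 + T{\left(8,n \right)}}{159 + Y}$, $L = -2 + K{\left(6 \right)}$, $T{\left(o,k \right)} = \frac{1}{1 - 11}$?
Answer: $- \frac{1211}{254526000} \approx -4.7579 \cdot 10^{-6}$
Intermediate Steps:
$T{\left(o,k \right)} = - \frac{1}{10}$ ($T{\left(o,k \right)} = \frac{1}{-10} = - \frac{1}{10}$)
$L = 4$ ($L = -2 + 6 = 4$)
$x{\left(m \right)} = 1$ ($x{\left(m \right)} = -8 + 9 = 1$)
$D{\left(Y,n \right)} = - \frac{1211}{10 \left(159 + Y\right)}$ ($D{\left(Y,n \right)} = \frac{-121 - \frac{1}{10}}{159 + Y} = - \frac{1211}{10 \left(159 + Y\right)}$)
$\frac{D{\left(313,x{\left(L \right)} \right)}}{53925} = \frac{\left(-1211\right) \frac{1}{1590 + 10 \cdot 313}}{53925} = - \frac{1211}{1590 + 3130} \cdot \frac{1}{53925} = - \frac{1211}{4720} \cdot \frac{1}{53925} = \left(-1211\right) \frac{1}{4720} \cdot \frac{1}{53925} = \left(- \frac{1211}{4720}\right) \frac{1}{53925} = - \frac{1211}{254526000}$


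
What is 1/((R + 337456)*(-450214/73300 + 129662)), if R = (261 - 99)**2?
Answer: 733/34565227441882 ≈ 2.1206e-11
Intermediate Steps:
R = 26244 (R = 162**2 = 26244)
1/((R + 337456)*(-450214/73300 + 129662)) = 1/((26244 + 337456)*(-450214/73300 + 129662)) = 1/(363700*(-450214*1/73300 + 129662)) = 1/(363700*(-225107/36650 + 129662)) = 1/(363700*(4751887193/36650)) = 1/(34565227441882/733) = 733/34565227441882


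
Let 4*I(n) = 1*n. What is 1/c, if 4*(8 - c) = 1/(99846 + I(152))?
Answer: 399536/3196287 ≈ 0.12500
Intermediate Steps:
I(n) = n/4 (I(n) = (1*n)/4 = n/4)
c = 3196287/399536 (c = 8 - 1/(4*(99846 + (¼)*152)) = 8 - 1/(4*(99846 + 38)) = 8 - ¼/99884 = 8 - ¼*1/99884 = 8 - 1/399536 = 3196287/399536 ≈ 8.0000)
1/c = 1/(3196287/399536) = 399536/3196287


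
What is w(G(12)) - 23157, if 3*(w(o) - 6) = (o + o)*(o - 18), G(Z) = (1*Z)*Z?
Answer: -11055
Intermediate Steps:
G(Z) = Z² (G(Z) = Z*Z = Z²)
w(o) = 6 + 2*o*(-18 + o)/3 (w(o) = 6 + ((o + o)*(o - 18))/3 = 6 + ((2*o)*(-18 + o))/3 = 6 + (2*o*(-18 + o))/3 = 6 + 2*o*(-18 + o)/3)
w(G(12)) - 23157 = (6 - 12*12² + 2*(12²)²/3) - 23157 = (6 - 12*144 + (⅔)*144²) - 23157 = (6 - 1728 + (⅔)*20736) - 23157 = (6 - 1728 + 13824) - 23157 = 12102 - 23157 = -11055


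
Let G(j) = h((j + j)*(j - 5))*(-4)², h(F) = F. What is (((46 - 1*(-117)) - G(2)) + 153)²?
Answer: 258064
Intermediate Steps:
G(j) = 32*j*(-5 + j) (G(j) = ((j + j)*(j - 5))*(-4)² = ((2*j)*(-5 + j))*16 = (2*j*(-5 + j))*16 = 32*j*(-5 + j))
(((46 - 1*(-117)) - G(2)) + 153)² = (((46 - 1*(-117)) - 32*2*(-5 + 2)) + 153)² = (((46 + 117) - 32*2*(-3)) + 153)² = ((163 - 1*(-192)) + 153)² = ((163 + 192) + 153)² = (355 + 153)² = 508² = 258064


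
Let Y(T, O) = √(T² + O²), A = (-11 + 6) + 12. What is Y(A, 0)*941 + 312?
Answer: 6899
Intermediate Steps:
A = 7 (A = -5 + 12 = 7)
Y(T, O) = √(O² + T²)
Y(A, 0)*941 + 312 = √(0² + 7²)*941 + 312 = √(0 + 49)*941 + 312 = √49*941 + 312 = 7*941 + 312 = 6587 + 312 = 6899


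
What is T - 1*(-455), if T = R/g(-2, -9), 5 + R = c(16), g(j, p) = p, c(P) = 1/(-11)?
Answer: 45101/99 ≈ 455.57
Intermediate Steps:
c(P) = -1/11
R = -56/11 (R = -5 - 1/11 = -56/11 ≈ -5.0909)
T = 56/99 (T = -56/11/(-9) = -56/11*(-⅑) = 56/99 ≈ 0.56566)
T - 1*(-455) = 56/99 - 1*(-455) = 56/99 + 455 = 45101/99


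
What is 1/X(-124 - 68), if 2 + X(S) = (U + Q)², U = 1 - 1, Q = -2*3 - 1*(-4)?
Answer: ½ ≈ 0.50000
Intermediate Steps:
Q = -2 (Q = -6 + 4 = -2)
U = 0
X(S) = 2 (X(S) = -2 + (0 - 2)² = -2 + (-2)² = -2 + 4 = 2)
1/X(-124 - 68) = 1/2 = ½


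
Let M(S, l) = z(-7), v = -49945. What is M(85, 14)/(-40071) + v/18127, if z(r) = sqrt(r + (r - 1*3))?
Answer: -49945/18127 - I*sqrt(17)/40071 ≈ -2.7553 - 0.00010289*I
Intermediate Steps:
z(r) = sqrt(-3 + 2*r) (z(r) = sqrt(r + (r - 3)) = sqrt(r + (-3 + r)) = sqrt(-3 + 2*r))
M(S, l) = I*sqrt(17) (M(S, l) = sqrt(-3 + 2*(-7)) = sqrt(-3 - 14) = sqrt(-17) = I*sqrt(17))
M(85, 14)/(-40071) + v/18127 = (I*sqrt(17))/(-40071) - 49945/18127 = (I*sqrt(17))*(-1/40071) - 49945*1/18127 = -I*sqrt(17)/40071 - 49945/18127 = -49945/18127 - I*sqrt(17)/40071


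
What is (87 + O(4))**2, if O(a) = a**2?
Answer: 10609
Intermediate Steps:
(87 + O(4))**2 = (87 + 4**2)**2 = (87 + 16)**2 = 103**2 = 10609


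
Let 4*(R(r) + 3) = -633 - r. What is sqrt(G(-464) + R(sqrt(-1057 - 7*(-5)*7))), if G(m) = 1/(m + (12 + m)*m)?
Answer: sqrt(-441335408701 - 1368481928*I*sqrt(203))/52316 ≈ 0.28044 - 12.702*I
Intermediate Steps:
R(r) = -645/4 - r/4 (R(r) = -3 + (-633 - r)/4 = -3 + (-633/4 - r/4) = -645/4 - r/4)
G(m) = 1/(m + m*(12 + m))
sqrt(G(-464) + R(sqrt(-1057 - 7*(-5)*7))) = sqrt(1/((-464)*(13 - 464)) + (-645/4 - sqrt(-1057 - 7*(-5)*7)/4)) = sqrt(-1/464/(-451) + (-645/4 - sqrt(-1057 + 35*7)/4)) = sqrt(-1/464*(-1/451) + (-645/4 - sqrt(-1057 + 245)/4)) = sqrt(1/209264 + (-645/4 - I*sqrt(203)/2)) = sqrt(-33743819/209264 - I*sqrt(203)/2)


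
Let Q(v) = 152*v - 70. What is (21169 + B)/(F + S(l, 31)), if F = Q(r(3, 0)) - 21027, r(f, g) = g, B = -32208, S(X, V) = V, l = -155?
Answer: 11039/21066 ≈ 0.52402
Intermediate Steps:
Q(v) = -70 + 152*v
F = -21097 (F = (-70 + 152*0) - 21027 = (-70 + 0) - 21027 = -70 - 21027 = -21097)
(21169 + B)/(F + S(l, 31)) = (21169 - 32208)/(-21097 + 31) = -11039/(-21066) = -11039*(-1/21066) = 11039/21066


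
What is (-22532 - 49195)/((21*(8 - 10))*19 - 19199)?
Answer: 71727/19997 ≈ 3.5869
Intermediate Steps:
(-22532 - 49195)/((21*(8 - 10))*19 - 19199) = -71727/((21*(-2))*19 - 19199) = -71727/(-42*19 - 19199) = -71727/(-798 - 19199) = -71727/(-19997) = -71727*(-1/19997) = 71727/19997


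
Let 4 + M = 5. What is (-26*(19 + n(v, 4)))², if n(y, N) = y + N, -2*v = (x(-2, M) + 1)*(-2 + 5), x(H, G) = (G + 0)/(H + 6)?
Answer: 4826809/16 ≈ 3.0168e+5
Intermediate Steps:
M = 1 (M = -4 + 5 = 1)
x(H, G) = G/(6 + H)
v = -15/8 (v = -(1/(6 - 2) + 1)*(-2 + 5)/2 = -(1/4 + 1)*3/2 = -(1*(¼) + 1)*3/2 = -(¼ + 1)*3/2 = -5*3/8 = -½*15/4 = -15/8 ≈ -1.8750)
n(y, N) = N + y
(-26*(19 + n(v, 4)))² = (-26*(19 + (4 - 15/8)))² = (-26*(19 + 17/8))² = (-26*169/8)² = (-2197/4)² = 4826809/16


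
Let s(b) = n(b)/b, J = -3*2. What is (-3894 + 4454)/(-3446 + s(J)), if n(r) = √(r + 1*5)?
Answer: -69471360/427496977 + 3360*I/427496977 ≈ -0.16251 + 7.8597e-6*I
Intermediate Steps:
n(r) = √(5 + r) (n(r) = √(r + 5) = √(5 + r))
J = -6
s(b) = √(5 + b)/b
(-3894 + 4454)/(-3446 + s(J)) = (-3894 + 4454)/(-3446 + √(5 - 6)/(-6)) = 560/(-3446 - I/6) = 560*(36*(-3446 + I/6)/427496977) = 20160*(-3446 + I/6)/427496977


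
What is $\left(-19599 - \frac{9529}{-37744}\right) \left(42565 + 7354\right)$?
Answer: $- \frac{36926837804713}{37744} \approx -9.7835 \cdot 10^{8}$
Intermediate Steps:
$\left(-19599 - \frac{9529}{-37744}\right) \left(42565 + 7354\right) = \left(-19599 - - \frac{9529}{37744}\right) 49919 = \left(-19599 + \frac{9529}{37744}\right) 49919 = \left(- \frac{739735127}{37744}\right) 49919 = - \frac{36926837804713}{37744}$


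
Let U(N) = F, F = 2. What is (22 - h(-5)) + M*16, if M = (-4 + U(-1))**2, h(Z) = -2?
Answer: 88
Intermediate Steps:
U(N) = 2
M = 4 (M = (-4 + 2)**2 = (-2)**2 = 4)
(22 - h(-5)) + M*16 = (22 - 1*(-2)) + 4*16 = (22 + 2) + 64 = 24 + 64 = 88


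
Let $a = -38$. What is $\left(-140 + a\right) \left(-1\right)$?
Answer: $178$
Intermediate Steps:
$\left(-140 + a\right) \left(-1\right) = \left(-140 - 38\right) \left(-1\right) = \left(-178\right) \left(-1\right) = 178$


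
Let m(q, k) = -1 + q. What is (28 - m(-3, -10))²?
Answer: 1024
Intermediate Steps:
(28 - m(-3, -10))² = (28 - (-1 - 3))² = (28 - 1*(-4))² = (28 + 4)² = 32² = 1024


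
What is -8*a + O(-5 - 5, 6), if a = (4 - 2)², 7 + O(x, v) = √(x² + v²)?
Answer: -39 + 2*√34 ≈ -27.338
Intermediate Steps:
O(x, v) = -7 + √(v² + x²) (O(x, v) = -7 + √(x² + v²) = -7 + √(v² + x²))
a = 4 (a = 2² = 4)
-8*a + O(-5 - 5, 6) = -8*4 + (-7 + √(6² + (-5 - 5)²)) = -32 + (-7 + √(36 + (-10)²)) = -32 + (-7 + √(36 + 100)) = -32 + (-7 + √136) = -32 + (-7 + 2*√34) = -39 + 2*√34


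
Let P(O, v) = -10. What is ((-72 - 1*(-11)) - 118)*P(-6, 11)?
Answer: 1790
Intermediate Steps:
((-72 - 1*(-11)) - 118)*P(-6, 11) = ((-72 - 1*(-11)) - 118)*(-10) = ((-72 + 11) - 118)*(-10) = (-61 - 118)*(-10) = -179*(-10) = 1790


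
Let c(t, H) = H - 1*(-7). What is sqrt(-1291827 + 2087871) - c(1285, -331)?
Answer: 324 + 2*sqrt(199011) ≈ 1216.2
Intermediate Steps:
c(t, H) = 7 + H (c(t, H) = H + 7 = 7 + H)
sqrt(-1291827 + 2087871) - c(1285, -331) = sqrt(-1291827 + 2087871) - (7 - 331) = sqrt(796044) - 1*(-324) = 2*sqrt(199011) + 324 = 324 + 2*sqrt(199011)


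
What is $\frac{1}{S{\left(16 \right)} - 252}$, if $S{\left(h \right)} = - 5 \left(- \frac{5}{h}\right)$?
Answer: $- \frac{16}{4007} \approx -0.003993$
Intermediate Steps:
$S{\left(h \right)} = \frac{25}{h}$
$\frac{1}{S{\left(16 \right)} - 252} = \frac{1}{\frac{25}{16} - 252} = \frac{1}{- \frac{4007}{16}} = - \frac{16}{4007}$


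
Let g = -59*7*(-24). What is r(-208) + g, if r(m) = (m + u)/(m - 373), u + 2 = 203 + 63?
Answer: 822688/83 ≈ 9911.9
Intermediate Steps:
u = 264 (u = -2 + (203 + 63) = -2 + 266 = 264)
r(m) = (264 + m)/(-373 + m) (r(m) = (m + 264)/(m - 373) = (264 + m)/(-373 + m))
g = 9912 (g = -413*(-24) = 9912)
r(-208) + g = (264 - 208)/(-373 - 208) + 9912 = 56/(-581) + 9912 = -1/581*56 + 9912 = -8/83 + 9912 = 822688/83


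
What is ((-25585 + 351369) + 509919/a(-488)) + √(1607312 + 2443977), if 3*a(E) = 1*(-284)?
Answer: 90992899/284 + √4051289 ≈ 3.2241e+5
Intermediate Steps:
a(E) = -284/3 (a(E) = (1*(-284))/3 = (⅓)*(-284) = -284/3)
((-25585 + 351369) + 509919/a(-488)) + √(1607312 + 2443977) = ((-25585 + 351369) + 509919/(-284/3)) + √(1607312 + 2443977) = (325784 + 509919*(-3/284)) + √4051289 = (325784 - 1529757/284) + √4051289 = 90992899/284 + √4051289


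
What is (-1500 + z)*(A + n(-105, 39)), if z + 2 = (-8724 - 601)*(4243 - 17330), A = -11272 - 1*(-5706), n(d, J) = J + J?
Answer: -669726834224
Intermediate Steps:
n(d, J) = 2*J
A = -5566 (A = -11272 + 5706 = -5566)
z = 122036273 (z = -2 + (-8724 - 601)*(4243 - 17330) = -2 - 9325*(-13087) = -2 + 122036275 = 122036273)
(-1500 + z)*(A + n(-105, 39)) = (-1500 + 122036273)*(-5566 + 2*39) = 122034773*(-5566 + 78) = 122034773*(-5488) = -669726834224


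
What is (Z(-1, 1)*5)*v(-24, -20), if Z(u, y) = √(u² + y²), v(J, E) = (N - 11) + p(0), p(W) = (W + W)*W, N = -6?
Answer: -85*√2 ≈ -120.21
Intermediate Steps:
p(W) = 2*W² (p(W) = (2*W)*W = 2*W²)
v(J, E) = -17 (v(J, E) = (-6 - 11) + 2*0² = -17 + 2*0 = -17 + 0 = -17)
(Z(-1, 1)*5)*v(-24, -20) = (√((-1)² + 1²)*5)*(-17) = (√(1 + 1)*5)*(-17) = (√2*5)*(-17) = (5*√2)*(-17) = -85*√2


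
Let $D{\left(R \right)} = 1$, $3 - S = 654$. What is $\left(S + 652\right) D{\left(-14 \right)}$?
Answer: $1$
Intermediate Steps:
$S = -651$ ($S = 3 - 654 = -651$)
$\left(S + 652\right) D{\left(-14 \right)} = \left(-651 + 652\right) 1 = 1 \cdot 1 = 1$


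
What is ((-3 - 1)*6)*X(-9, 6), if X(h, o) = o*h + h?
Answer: 1512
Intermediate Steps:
X(h, o) = h + h*o (X(h, o) = h*o + h = h + h*o)
((-3 - 1)*6)*X(-9, 6) = ((-3 - 1)*6)*(-9*(1 + 6)) = (-4*6)*(-9*7) = -24*(-63) = 1512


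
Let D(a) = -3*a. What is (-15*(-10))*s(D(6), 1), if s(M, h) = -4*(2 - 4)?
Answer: 1200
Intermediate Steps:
s(M, h) = 8 (s(M, h) = -4*(-2) = 8)
(-15*(-10))*s(D(6), 1) = -15*(-10)*8 = 150*8 = 1200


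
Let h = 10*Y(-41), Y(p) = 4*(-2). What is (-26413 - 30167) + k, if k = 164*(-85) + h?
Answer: -70600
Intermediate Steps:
Y(p) = -8
h = -80 (h = 10*(-8) = -80)
k = -14020 (k = 164*(-85) - 80 = -13940 - 80 = -14020)
(-26413 - 30167) + k = (-26413 - 30167) - 14020 = -56580 - 14020 = -70600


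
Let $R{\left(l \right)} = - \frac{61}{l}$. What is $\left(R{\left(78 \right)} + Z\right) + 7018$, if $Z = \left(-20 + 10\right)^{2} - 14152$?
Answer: $- \frac{548713}{78} \approx -7034.8$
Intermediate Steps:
$Z = -14052$ ($Z = \left(-10\right)^{2} - 14152 = 100 - 14152 = -14052$)
$\left(R{\left(78 \right)} + Z\right) + 7018 = \left(- \frac{61}{78} - 14052\right) + 7018 = - \frac{1096117}{78} + 7018 = - \frac{548713}{78}$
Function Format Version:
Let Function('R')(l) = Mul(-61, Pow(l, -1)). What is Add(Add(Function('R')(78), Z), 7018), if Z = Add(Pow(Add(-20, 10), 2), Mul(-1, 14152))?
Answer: Rational(-548713, 78) ≈ -7034.8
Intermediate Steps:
Z = -14052 (Z = Add(Pow(-10, 2), -14152) = Add(100, -14152) = -14052)
Add(Add(Function('R')(78), Z), 7018) = Add(Add(Mul(-61, Pow(78, -1)), -14052), 7018) = Add(Add(Mul(-61, Rational(1, 78)), -14052), 7018) = Add(Add(Rational(-61, 78), -14052), 7018) = Add(Rational(-1096117, 78), 7018) = Rational(-548713, 78)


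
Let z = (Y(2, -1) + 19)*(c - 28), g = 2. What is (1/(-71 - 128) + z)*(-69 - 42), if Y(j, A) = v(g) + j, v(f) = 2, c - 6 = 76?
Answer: -27434427/199 ≈ -1.3786e+5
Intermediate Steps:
c = 82 (c = 6 + 76 = 82)
Y(j, A) = 2 + j
z = 1242 (z = ((2 + 2) + 19)*(82 - 28) = (4 + 19)*54 = 23*54 = 1242)
(1/(-71 - 128) + z)*(-69 - 42) = (1/(-71 - 128) + 1242)*(-69 - 42) = (1/(-199) + 1242)*(-111) = (-1/199 + 1242)*(-111) = (247157/199)*(-111) = -27434427/199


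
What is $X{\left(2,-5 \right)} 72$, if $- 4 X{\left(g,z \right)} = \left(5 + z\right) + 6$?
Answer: $-108$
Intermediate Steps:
$X{\left(g,z \right)} = - \frac{11}{4} - \frac{z}{4}$ ($X{\left(g,z \right)} = - \frac{\left(5 + z\right) + 6}{4} = - \frac{11 + z}{4} = - \frac{11}{4} - \frac{z}{4}$)
$X{\left(2,-5 \right)} 72 = \left(- \frac{11}{4} - - \frac{5}{4}\right) 72 = \left(- \frac{11}{4} + \frac{5}{4}\right) 72 = \left(- \frac{3}{2}\right) 72 = -108$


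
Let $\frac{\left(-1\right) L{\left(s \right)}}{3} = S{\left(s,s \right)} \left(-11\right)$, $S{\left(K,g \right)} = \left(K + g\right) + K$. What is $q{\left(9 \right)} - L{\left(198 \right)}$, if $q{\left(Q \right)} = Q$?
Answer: $-19593$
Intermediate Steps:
$S{\left(K,g \right)} = g + 2 K$
$L{\left(s \right)} = 99 s$ ($L{\left(s \right)} = - 3 \left(s + 2 s\right) \left(-11\right) = - 3 \cdot 3 s \left(-11\right) = - 3 \left(- 33 s\right) = 99 s$)
$q{\left(9 \right)} - L{\left(198 \right)} = 9 - 99 \cdot 198 = 9 - 19602 = -19593$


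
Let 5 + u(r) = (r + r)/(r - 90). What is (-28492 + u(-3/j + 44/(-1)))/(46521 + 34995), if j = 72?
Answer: -91672735/262236972 ≈ -0.34958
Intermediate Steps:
u(r) = -5 + 2*r/(-90 + r) (u(r) = -5 + (r + r)/(r - 90) = -5 + (2*r)/(-90 + r) = -5 + 2*r/(-90 + r))
(-28492 + u(-3/j + 44/(-1)))/(46521 + 34995) = (-28492 + 3*(150 - (-3/72 + 44/(-1)))/(-90 + (-3/72 + 44/(-1))))/(46521 + 34995) = (-28492 + 3*(150 - (-3*1/72 + 44*(-1)))/(-90 + (-3*1/72 + 44*(-1))))/81516 = (-28492 + 3*(150 - (-1/24 - 44))/(-90 + (-1/24 - 44)))*(1/81516) = (-28492 + 3*(150 - 1*(-1057/24))/(-90 - 1057/24))*(1/81516) = (-28492 + 3*(150 + 1057/24)/(-3217/24))*(1/81516) = (-28492 + 3*(-24/3217)*(4657/24))*(1/81516) = (-28492 - 13971/3217)*(1/81516) = -91672735/3217*1/81516 = -91672735/262236972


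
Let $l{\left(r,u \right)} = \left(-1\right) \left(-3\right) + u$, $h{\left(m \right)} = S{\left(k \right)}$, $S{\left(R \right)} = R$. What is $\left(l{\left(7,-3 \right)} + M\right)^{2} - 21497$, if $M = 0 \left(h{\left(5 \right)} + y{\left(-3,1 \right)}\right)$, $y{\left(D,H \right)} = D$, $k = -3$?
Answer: $-21497$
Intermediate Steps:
$h{\left(m \right)} = -3$
$M = 0$ ($M = 0 \left(-3 - 3\right) = 0 \left(-6\right) = 0$)
$l{\left(r,u \right)} = 3 + u$
$\left(l{\left(7,-3 \right)} + M\right)^{2} - 21497 = \left(\left(3 - 3\right) + 0\right)^{2} - 21497 = \left(0 + 0\right)^{2} - 21497 = 0^{2} - 21497 = 0 - 21497 = -21497$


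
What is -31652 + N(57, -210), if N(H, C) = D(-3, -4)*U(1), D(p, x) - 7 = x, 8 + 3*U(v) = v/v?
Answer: -31659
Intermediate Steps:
U(v) = -7/3 (U(v) = -8/3 + (v/v)/3 = -8/3 + (⅓)*1 = -8/3 + ⅓ = -7/3)
D(p, x) = 7 + x
N(H, C) = -7 (N(H, C) = (7 - 4)*(-7/3) = 3*(-7/3) = -7)
-31652 + N(57, -210) = -31652 - 7 = -31659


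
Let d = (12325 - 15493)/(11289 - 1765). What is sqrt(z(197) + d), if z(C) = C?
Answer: sqrt(1114938965)/2381 ≈ 14.024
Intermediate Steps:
d = -792/2381 (d = -3168/9524 = -3168*1/9524 = -792/2381 ≈ -0.33263)
sqrt(z(197) + d) = sqrt(197 - 792/2381) = sqrt(468265/2381) = sqrt(1114938965)/2381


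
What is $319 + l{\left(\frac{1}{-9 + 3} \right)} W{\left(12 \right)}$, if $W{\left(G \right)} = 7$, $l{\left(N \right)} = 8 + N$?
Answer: $\frac{2243}{6} \approx 373.83$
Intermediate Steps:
$319 + l{\left(\frac{1}{-9 + 3} \right)} W{\left(12 \right)} = 319 + \left(8 + \frac{1}{-9 + 3}\right) 7 = 319 + \left(8 + \frac{1}{-6}\right) 7 = 319 + \left(8 - \frac{1}{6}\right) 7 = 319 + \frac{47}{6} \cdot 7 = 319 + \frac{329}{6} = \frac{2243}{6}$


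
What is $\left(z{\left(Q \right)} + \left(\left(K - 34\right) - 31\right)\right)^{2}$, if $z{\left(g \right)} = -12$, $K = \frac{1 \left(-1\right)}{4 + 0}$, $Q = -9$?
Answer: $\frac{95481}{16} \approx 5967.6$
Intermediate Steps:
$K = - \frac{1}{4} \approx -0.25$
$\left(z{\left(Q \right)} + \left(\left(K - 34\right) - 31\right)\right)^{2} = \left(-12 - \frac{261}{4}\right)^{2} = \left(- \frac{309}{4}\right)^{2} = \frac{95481}{16}$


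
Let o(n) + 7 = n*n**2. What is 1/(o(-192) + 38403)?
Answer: -1/7039492 ≈ -1.4206e-7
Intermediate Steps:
o(n) = -7 + n**3 (o(n) = -7 + n*n**2 = -7 + n**3)
1/(o(-192) + 38403) = 1/((-7 + (-192)**3) + 38403) = 1/((-7 - 7077888) + 38403) = 1/(-7077895 + 38403) = 1/(-7039492) = -1/7039492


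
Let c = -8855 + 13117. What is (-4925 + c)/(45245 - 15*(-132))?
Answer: -663/47225 ≈ -0.014039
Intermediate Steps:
c = 4262
(-4925 + c)/(45245 - 15*(-132)) = (-4925 + 4262)/(45245 - 15*(-132)) = -663/(45245 + 1980) = -663/47225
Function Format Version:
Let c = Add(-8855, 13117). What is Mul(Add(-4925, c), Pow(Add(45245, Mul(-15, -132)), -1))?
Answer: Rational(-663, 47225) ≈ -0.014039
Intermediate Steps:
c = 4262
Mul(Add(-4925, c), Pow(Add(45245, Mul(-15, -132)), -1)) = Mul(Add(-4925, 4262), Pow(Add(45245, Mul(-15, -132)), -1)) = Mul(-663, Pow(Add(45245, 1980), -1)) = Mul(-663, Pow(47225, -1)) = Mul(-663, Rational(1, 47225)) = Rational(-663, 47225)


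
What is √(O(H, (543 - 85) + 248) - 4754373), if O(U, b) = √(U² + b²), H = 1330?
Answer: √(-4754373 + 58*√674) ≈ 2180.1*I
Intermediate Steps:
√(O(H, (543 - 85) + 248) - 4754373) = √(√(1330² + ((543 - 85) + 248)²) - 4754373) = √(√(1768900 + (458 + 248)²) - 4754373) = √(√(1768900 + 706²) - 4754373) = √(√(1768900 + 498436) - 4754373) = √(√2267336 - 4754373) = √(58*√674 - 4754373) = √(-4754373 + 58*√674)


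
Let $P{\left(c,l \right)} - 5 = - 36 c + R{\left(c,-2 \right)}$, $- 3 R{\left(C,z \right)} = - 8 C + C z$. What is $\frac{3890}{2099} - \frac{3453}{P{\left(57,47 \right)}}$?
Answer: $\frac{4823859}{1299281} \approx 3.7127$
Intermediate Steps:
$R{\left(C,z \right)} = \frac{8 C}{3} - \frac{C z}{3}$ ($R{\left(C,z \right)} = - \frac{- 8 C + C z}{3} = \frac{8 C}{3} - \frac{C z}{3}$)
$P{\left(c,l \right)} = 5 - \frac{98 c}{3}$ ($P{\left(c,l \right)} = 5 - \left(36 c - \frac{c \left(8 - -2\right)}{3}\right) = 5 - \left(36 c - \frac{c \left(8 + 2\right)}{3}\right) = 5 - \left(36 c - \frac{1}{3} c 10\right) = 5 + \left(- 36 c + \frac{10 c}{3}\right) = 5 - \frac{98 c}{3}$)
$\frac{3890}{2099} - \frac{3453}{P{\left(57,47 \right)}} = \frac{3890}{2099} - \frac{3453}{5 - 1862} = 3890 \cdot \frac{1}{2099} - \frac{3453}{5 - 1862} = \frac{3890}{2099} - \frac{3453}{-1857} = \frac{3890}{2099} - - \frac{1151}{619} = \frac{3890}{2099} + \frac{1151}{619} = \frac{4823859}{1299281}$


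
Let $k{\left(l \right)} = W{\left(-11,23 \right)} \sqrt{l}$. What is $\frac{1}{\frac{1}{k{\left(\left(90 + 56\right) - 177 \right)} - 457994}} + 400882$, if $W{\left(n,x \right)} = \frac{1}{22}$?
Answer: $-57112 + \frac{i \sqrt{31}}{22} \approx -57112.0 + 0.25308 i$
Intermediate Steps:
$W{\left(n,x \right)} = \frac{1}{22}$
$k{\left(l \right)} = \frac{\sqrt{l}}{22}$
$\frac{1}{\frac{1}{k{\left(\left(90 + 56\right) - 177 \right)} - 457994}} + 400882 = \frac{1}{\frac{1}{\frac{\sqrt{\left(90 + 56\right) - 177}}{22} - 457994}} + 400882 = \frac{1}{\frac{1}{\frac{\sqrt{146 - 177}}{22} - 457994}} + 400882 = \frac{1}{\frac{1}{\frac{\sqrt{-31}}{22} - 457994}} + 400882 = \frac{1}{\frac{1}{\frac{i \sqrt{31}}{22} - 457994}} + 400882 = \frac{1}{\frac{1}{-457994 + \frac{i \sqrt{31}}{22}}} + 400882 = \left(-457994 + \frac{i \sqrt{31}}{22}\right) + 400882 = -57112 + \frac{i \sqrt{31}}{22}$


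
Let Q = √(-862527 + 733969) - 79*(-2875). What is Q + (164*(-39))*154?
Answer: -757859 + I*√128558 ≈ -7.5786e+5 + 358.55*I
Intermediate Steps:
Q = 227125 + I*√128558 (Q = √(-128558) + 227125 = I*√128558 + 227125 = 227125 + I*√128558 ≈ 2.2713e+5 + 358.55*I)
Q + (164*(-39))*154 = (227125 + I*√128558) + (164*(-39))*154 = (227125 + I*√128558) - 6396*154 = (227125 + I*√128558) - 984984 = -757859 + I*√128558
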